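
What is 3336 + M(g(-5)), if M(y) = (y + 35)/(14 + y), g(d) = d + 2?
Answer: 36728/11 ≈ 3338.9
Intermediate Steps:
g(d) = 2 + d
M(y) = (35 + y)/(14 + y)
3336 + M(g(-5)) = 3336 + (35 + (2 - 5))/(14 + (2 - 5)) = 3336 + (35 - 3)/(14 - 3) = 3336 + 32/11 = 36728/11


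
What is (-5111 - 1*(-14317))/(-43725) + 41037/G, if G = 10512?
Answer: 62872939/17023600 ≈ 3.6933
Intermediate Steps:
(-5111 - 1*(-14317))/(-43725) + 41037/G = (-5111 - 1*(-14317))/(-43725) + 41037/10512 = (-5111 + 14317)*(-1/43725) + 41037*(1/10512) = 9206*(-1/43725) + 13679/3504 = -9206/43725 + 13679/3504 = 62872939/17023600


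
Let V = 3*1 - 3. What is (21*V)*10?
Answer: 0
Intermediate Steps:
V = 0 (V = 3 - 3 = 0)
(21*V)*10 = (21*0)*10 = 0*10 = 0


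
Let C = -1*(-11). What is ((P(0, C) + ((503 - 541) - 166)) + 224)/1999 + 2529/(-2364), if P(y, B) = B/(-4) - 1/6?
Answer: -2507543/2362818 ≈ -1.0613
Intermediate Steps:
C = 11
P(y, B) = -⅙ - B/4 (P(y, B) = B*(-¼) - 1*⅙ = -B/4 - ⅙ = -⅙ - B/4)
((P(0, C) + ((503 - 541) - 166)) + 224)/1999 + 2529/(-2364) = (((-⅙ - ¼*11) + ((503 - 541) - 166)) + 224)/1999 + 2529/(-2364) = (((-⅙ - 11/4) + (-38 - 166)) + 224)*(1/1999) + 2529*(-1/2364) = ((-35/12 - 204) + 224)*(1/1999) - 843/788 = (-2483/12 + 224)*(1/1999) - 843/788 = (205/12)*(1/1999) - 843/788 = 205/23988 - 843/788 = -2507543/2362818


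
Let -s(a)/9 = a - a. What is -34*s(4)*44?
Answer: 0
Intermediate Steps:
s(a) = 0 (s(a) = -9*(a - a) = -9*0 = 0)
-34*s(4)*44 = -34*0*44 = 0*44 = 0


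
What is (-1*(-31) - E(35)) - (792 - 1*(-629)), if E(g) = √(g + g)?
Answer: -1390 - √70 ≈ -1398.4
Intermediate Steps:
E(g) = √2*√g (E(g) = √(2*g) = √2*√g)
(-1*(-31) - E(35)) - (792 - 1*(-629)) = (-1*(-31) - √2*√35) - (792 - 1*(-629)) = (31 - √70) - (792 + 629) = (31 - √70) - 1*1421 = (31 - √70) - 1421 = -1390 - √70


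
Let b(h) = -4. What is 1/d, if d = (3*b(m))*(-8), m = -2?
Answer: 1/96 ≈ 0.010417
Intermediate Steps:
d = 96 (d = (3*(-4))*(-8) = -12*(-8) = 96)
1/d = 1/96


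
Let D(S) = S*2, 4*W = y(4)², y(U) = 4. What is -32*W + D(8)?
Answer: -112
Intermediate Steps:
W = 4 (W = (¼)*4² = (¼)*16 = 4)
D(S) = 2*S
-32*W + D(8) = -32*4 + 2*8 = -128 + 16 = -112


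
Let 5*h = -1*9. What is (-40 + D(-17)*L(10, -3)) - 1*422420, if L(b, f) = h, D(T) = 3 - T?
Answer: -422496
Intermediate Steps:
h = -9/5 (h = (-1*9)/5 = (⅕)*(-9) = -9/5 ≈ -1.8000)
L(b, f) = -9/5
(-40 + D(-17)*L(10, -3)) - 1*422420 = (-40 + (3 - 1*(-17))*(-9/5)) - 1*422420 = (-40 + (3 + 17)*(-9/5)) - 422420 = (-40 + 20*(-9/5)) - 422420 = (-40 - 36) - 422420 = -76 - 422420 = -422496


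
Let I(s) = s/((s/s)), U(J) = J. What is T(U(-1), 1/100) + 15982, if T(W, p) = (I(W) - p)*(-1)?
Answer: 1598301/100 ≈ 15983.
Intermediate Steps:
I(s) = s (I(s) = s/1 = s*1 = s)
T(W, p) = p - W (T(W, p) = (W - p)*(-1) = p - W)
T(U(-1), 1/100) + 15982 = (1/100 - 1*(-1)) + 15982 = (1/100 + 1) + 15982 = 101/100 + 15982 = 1598301/100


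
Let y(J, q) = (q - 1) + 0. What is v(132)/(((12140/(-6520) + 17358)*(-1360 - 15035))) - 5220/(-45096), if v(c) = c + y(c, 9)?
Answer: 8070482929841/69721847726682 ≈ 0.11575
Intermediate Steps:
y(J, q) = -1 + q (y(J, q) = (-1 + q) + 0 = -1 + q)
v(c) = 8 + c (v(c) = c + (-1 + 9) = c + 8 = 8 + c)
v(132)/(((12140/(-6520) + 17358)*(-1360 - 15035))) - 5220/(-45096) = (8 + 132)/(((12140/(-6520) + 17358)*(-1360 - 15035))) - 5220/(-45096) = 140/(((12140*(-1/6520) + 17358)*(-16395))) - 5220*(-1/45096) = 140/(((-607/326 + 17358)*(-16395))) + 435/3758 = 140/(((5658101/326)*(-16395))) + 435/3758 = 140/(-92764565895/326) + 435/3758 = 140*(-326/92764565895) + 435/3758 = -9128/18552913179 + 435/3758 = 8070482929841/69721847726682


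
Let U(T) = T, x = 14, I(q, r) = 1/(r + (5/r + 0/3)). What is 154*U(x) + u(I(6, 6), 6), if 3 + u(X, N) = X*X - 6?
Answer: 3609143/1681 ≈ 2147.0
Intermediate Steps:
I(q, r) = 1/(r + 5/r) (I(q, r) = 1/(r + (5/r + 0*(1/3))) = 1/(r + (5/r + 0)) = 1/(r + 5/r))
u(X, N) = -9 + X**2 (u(X, N) = -3 + (X*X - 6) = -3 + (X**2 - 6) = -3 + (-6 + X**2) = -9 + X**2)
154*U(x) + u(I(6, 6), 6) = 154*14 + (-9 + (6/(5 + 6**2))**2) = 2156 + (-9 + (6/(5 + 36))**2) = 2156 + (-9 + (6/41)**2) = 2156 + (-9 + 36/1681) = 2156 - 15093/1681 = 3609143/1681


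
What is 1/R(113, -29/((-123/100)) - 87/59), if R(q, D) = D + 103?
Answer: 7257/907870 ≈ 0.0079934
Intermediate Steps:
R(q, D) = 103 + D
1/R(113, -29/((-123/100)) - 87/59) = 1/(103 + (-29/((-123/100)) - 87/59)) = 1/(103 + (-29/((-123*1/100)) - 87*1/59)) = 1/(103 + (-29/(-123/100) - 87/59)) = 1/(103 + (-29*(-100/123) - 87/59)) = 1/(103 + (2900/123 - 87/59)) = 1/(103 + 160399/7257) = 1/(907870/7257) = 7257/907870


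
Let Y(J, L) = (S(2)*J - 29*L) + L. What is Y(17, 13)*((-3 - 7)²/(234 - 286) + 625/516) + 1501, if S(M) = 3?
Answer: 11563283/6708 ≈ 1723.8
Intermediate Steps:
Y(J, L) = -28*L + 3*J (Y(J, L) = (3*J - 29*L) + L = (-29*L + 3*J) + L = -28*L + 3*J)
Y(17, 13)*((-3 - 7)²/(234 - 286) + 625/516) + 1501 = (-28*13 + 3*17)*((-3 - 7)²/(234 - 286) + 625/516) + 1501 = (-364 + 51)*((-10)²/(-52) + 625*(1/516)) + 1501 = -313*(100*(-1/52) + 625/516) + 1501 = -313*(-25/13 + 625/516) + 1501 = -313*(-4775/6708) + 1501 = 1494575/6708 + 1501 = 11563283/6708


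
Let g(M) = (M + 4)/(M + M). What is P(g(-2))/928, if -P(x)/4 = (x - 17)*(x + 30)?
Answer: 2065/928 ≈ 2.2252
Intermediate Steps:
g(M) = (4 + M)/(2*M) (g(M) = (4 + M)/((2*M)) = (4 + M)*(1/(2*M)) = (4 + M)/(2*M))
P(x) = -4*(-17 + x)*(30 + x) (P(x) = -4*(x - 17)*(x + 30) = -4*(-17 + x)*(30 + x))
P(g(-2))/928 = (2040 - 26*(4 - 2)/(-2) - 4*(4 - 2)**2/16)/928 = (2040 - 26*(-1)*2/2 - 4*((1/2)*(-1/2)*2)**2)*(1/928) = (2040 - 52*(-1/2) - 4*(-1/2)**2)*(1/928) = (2040 + 26 - 4*1/4)*(1/928) = (2040 + 26 - 1)*(1/928) = 2065*(1/928) = 2065/928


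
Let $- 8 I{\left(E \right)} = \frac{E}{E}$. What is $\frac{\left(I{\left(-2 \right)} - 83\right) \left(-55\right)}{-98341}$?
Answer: $- \frac{36575}{786728} \approx -0.04649$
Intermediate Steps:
$I{\left(E \right)} = - \frac{1}{8}$ ($I{\left(E \right)} = - \frac{E \frac{1}{E}}{8} = \left(- \frac{1}{8}\right) 1 = - \frac{1}{8}$)
$\frac{\left(I{\left(-2 \right)} - 83\right) \left(-55\right)}{-98341} = \frac{\left(- \frac{1}{8} - 83\right) \left(-55\right)}{-98341} = \left(- \frac{665}{8}\right) \left(-55\right) \left(- \frac{1}{98341}\right) = \frac{36575}{8} \left(- \frac{1}{98341}\right) = - \frac{36575}{786728}$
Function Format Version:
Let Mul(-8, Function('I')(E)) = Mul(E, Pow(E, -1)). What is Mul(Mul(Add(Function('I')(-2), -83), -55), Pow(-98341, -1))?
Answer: Rational(-36575, 786728) ≈ -0.046490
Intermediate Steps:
Function('I')(E) = Rational(-1, 8) (Function('I')(E) = Mul(Rational(-1, 8), Mul(E, Pow(E, -1))) = Mul(Rational(-1, 8), 1) = Rational(-1, 8))
Mul(Mul(Add(Function('I')(-2), -83), -55), Pow(-98341, -1)) = Mul(Mul(Add(Rational(-1, 8), -83), -55), Pow(-98341, -1)) = Mul(Mul(Rational(-665, 8), -55), Rational(-1, 98341)) = Mul(Rational(36575, 8), Rational(-1, 98341)) = Rational(-36575, 786728)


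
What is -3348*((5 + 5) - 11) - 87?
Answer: 3261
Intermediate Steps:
-3348*((5 + 5) - 11) - 87 = -3348*(10 - 11) - 87 = -3348*(-1) - 87 = -279*(-12) - 87 = 3348 - 87 = 3261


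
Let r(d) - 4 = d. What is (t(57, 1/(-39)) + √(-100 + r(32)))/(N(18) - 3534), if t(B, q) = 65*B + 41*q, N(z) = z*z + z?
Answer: -72227/62244 - I/399 ≈ -1.1604 - 0.0025063*I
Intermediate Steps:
r(d) = 4 + d
N(z) = z + z² (N(z) = z² + z = z + z²)
t(B, q) = 41*q + 65*B
(t(57, 1/(-39)) + √(-100 + r(32)))/(N(18) - 3534) = ((41/(-39) + 65*57) + √(-100 + (4 + 32)))/(18*(1 + 18) - 3534) = ((41*(-1/39) + 3705) + √(-100 + 36))/(18*19 - 3534) = ((-41/39 + 3705) + √(-64))/(342 - 3534) = (144454/39 + 8*I)/(-3192) = (144454/39 + 8*I)*(-1/3192) = -72227/62244 - I/399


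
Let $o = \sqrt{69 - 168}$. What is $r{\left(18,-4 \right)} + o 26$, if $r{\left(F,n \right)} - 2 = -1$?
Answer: $1 + 78 i \sqrt{11} \approx 1.0 + 258.7 i$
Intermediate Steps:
$r{\left(F,n \right)} = 1$ ($r{\left(F,n \right)} = 2 - 1 = 1$)
$o = 3 i \sqrt{11}$ ($o = \sqrt{-99} = 3 i \sqrt{11} \approx 9.9499 i$)
$r{\left(18,-4 \right)} + o 26 = 1 + 3 i \sqrt{11} \cdot 26 = 1 + 78 i \sqrt{11}$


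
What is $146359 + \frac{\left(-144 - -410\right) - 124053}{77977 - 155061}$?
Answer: $\frac{11282060943}{77084} \approx 1.4636 \cdot 10^{5}$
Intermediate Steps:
$146359 + \frac{\left(-144 - -410\right) - 124053}{77977 - 155061} = 146359 + \frac{\left(-144 + 410\right) - 124053}{-77084} = 146359 + \left(266 - 124053\right) \left(- \frac{1}{77084}\right) = 146359 - - \frac{123787}{77084} = 146359 + \frac{123787}{77084} = \frac{11282060943}{77084}$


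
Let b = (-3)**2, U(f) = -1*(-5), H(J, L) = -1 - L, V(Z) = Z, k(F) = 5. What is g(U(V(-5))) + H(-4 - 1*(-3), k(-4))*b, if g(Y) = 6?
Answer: -48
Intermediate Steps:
U(f) = 5
b = 9
g(U(V(-5))) + H(-4 - 1*(-3), k(-4))*b = 6 + (-1 - 1*5)*9 = 6 + (-1 - 5)*9 = 6 - 6*9 = 6 - 54 = -48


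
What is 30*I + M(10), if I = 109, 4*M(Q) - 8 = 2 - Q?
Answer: 3270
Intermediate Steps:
M(Q) = 5/2 - Q/4 (M(Q) = 2 + (2 - Q)/4 = 2 + (½ - Q/4) = 5/2 - Q/4)
30*I + M(10) = 30*109 + (5/2 - ¼*10) = 3270 + (5/2 - 5/2) = 3270 + 0 = 3270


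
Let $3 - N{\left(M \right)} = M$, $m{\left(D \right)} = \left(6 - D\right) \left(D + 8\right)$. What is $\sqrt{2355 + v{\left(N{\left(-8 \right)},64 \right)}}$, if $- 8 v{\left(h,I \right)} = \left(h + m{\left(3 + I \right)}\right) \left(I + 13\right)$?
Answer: $\frac{\sqrt{185134}}{2} \approx 215.14$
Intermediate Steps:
$m{\left(D \right)} = \left(6 - D\right) \left(8 + D\right)$
$N{\left(M \right)} = 3 - M$
$v{\left(h,I \right)} = - \frac{\left(13 + I\right) \left(42 + h - \left(3 + I\right)^{2} - 2 I\right)}{8}$ ($v{\left(h,I \right)} = - \frac{\left(h - \left(-48 + \left(3 + I\right)^{2} + 2 \left(3 + I\right)\right)\right) \left(I + 13\right)}{8} = - \frac{\left(h - \left(-42 + \left(3 + I\right)^{2} + 2 I\right)\right) \left(13 + I\right)}{8} = - \frac{\left(42 + h - \left(3 + I\right)^{2} - 2 I\right) \left(13 + I\right)}{8} = - \frac{\left(13 + I\right) \left(42 + h - \left(3 + I\right)^{2} - 2 I\right)}{8}$)
$\sqrt{2355 + v{\left(N{\left(-8 \right)},64 \right)}} = \sqrt{2355 + \left(- \frac{429}{8} - \frac{13 \left(3 - -8\right)}{8} + \frac{64^{3}}{8} + \frac{21 \cdot 64^{2}}{8} + \frac{71}{8} \cdot 64 - 8 \left(3 - -8\right)\right)} = \sqrt{2355 + \left(- \frac{429}{8} - \frac{13 \left(3 + 8\right)}{8} + \frac{1}{8} \cdot 262144 + \frac{21}{8} \cdot 4096 + 568 - 8 \left(3 + 8\right)\right)} = \sqrt{2355 + \left(- \frac{429}{8} - \frac{143}{8} + 32768 + 10752 + 568 - 8 \cdot 11\right)} = \sqrt{2355 + \left(- \frac{429}{8} - \frac{143}{8} + 32768 + 10752 + 568 - 88\right)} = \sqrt{2355 + \frac{87857}{2}} = \sqrt{\frac{92567}{2}} = \frac{\sqrt{185134}}{2}$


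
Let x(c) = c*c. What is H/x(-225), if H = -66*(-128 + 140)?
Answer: -88/5625 ≈ -0.015644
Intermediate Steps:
x(c) = c²
H = -792 (H = -66*12 = -792)
H/x(-225) = -792/((-225)²) = -792/50625 = -792*1/50625 = -88/5625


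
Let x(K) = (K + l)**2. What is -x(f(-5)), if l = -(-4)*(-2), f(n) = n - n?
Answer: -64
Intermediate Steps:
f(n) = 0
l = -8 (l = -1*8 = -8)
x(K) = (-8 + K)**2 (x(K) = (K - 8)**2 = (-8 + K)**2)
-x(f(-5)) = -(-8 + 0)**2 = -1*(-8)**2 = -1*64 = -64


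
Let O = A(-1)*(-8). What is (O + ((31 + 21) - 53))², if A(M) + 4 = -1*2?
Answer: 2209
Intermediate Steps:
A(M) = -6 (A(M) = -4 - 1*2 = -4 - 2 = -6)
O = 48 (O = -6*(-8) = 48)
(O + ((31 + 21) - 53))² = (48 + ((31 + 21) - 53))² = (48 + (52 - 53))² = (48 - 1)² = 47² = 2209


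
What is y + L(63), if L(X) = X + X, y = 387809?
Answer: 387935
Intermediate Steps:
L(X) = 2*X
y + L(63) = 387809 + 2*63 = 387809 + 126 = 387935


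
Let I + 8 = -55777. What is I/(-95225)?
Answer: 11157/19045 ≈ 0.58582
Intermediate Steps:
I = -55785 (I = -8 - 55777 = -55785)
I/(-95225) = -55785/(-95225) = -55785*(-1/95225) = 11157/19045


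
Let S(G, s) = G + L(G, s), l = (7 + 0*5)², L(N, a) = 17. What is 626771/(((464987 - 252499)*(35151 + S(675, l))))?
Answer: 626771/7616207384 ≈ 8.2294e-5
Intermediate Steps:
l = 49 (l = (7 + 0)² = 7² = 49)
S(G, s) = 17 + G (S(G, s) = G + 17 = 17 + G)
626771/(((464987 - 252499)*(35151 + S(675, l)))) = 626771/(((464987 - 252499)*(35151 + (17 + 675)))) = 626771/((212488*(35151 + 692))) = 626771/((212488*35843)) = 626771/7616207384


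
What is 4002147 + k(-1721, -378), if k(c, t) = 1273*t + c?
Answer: 3519232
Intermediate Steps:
k(c, t) = c + 1273*t
4002147 + k(-1721, -378) = 4002147 + (-1721 + 1273*(-378)) = 4002147 + (-1721 - 481194) = 4002147 - 482915 = 3519232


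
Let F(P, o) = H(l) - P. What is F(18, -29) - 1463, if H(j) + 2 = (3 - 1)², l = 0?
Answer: -1479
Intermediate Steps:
H(j) = 2 (H(j) = -2 + (3 - 1)² = -2 + 2² = -2 + 4 = 2)
F(P, o) = 2 - P
F(18, -29) - 1463 = (2 - 1*18) - 1463 = (2 - 18) - 1463 = -16 - 1463 = -1479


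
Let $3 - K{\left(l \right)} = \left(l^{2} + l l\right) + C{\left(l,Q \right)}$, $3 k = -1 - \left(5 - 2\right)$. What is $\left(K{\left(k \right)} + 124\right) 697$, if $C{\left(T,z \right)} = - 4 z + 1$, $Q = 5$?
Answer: $\frac{893554}{9} \approx 99284.0$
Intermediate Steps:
$C{\left(T,z \right)} = 1 - 4 z$
$k = - \frac{4}{3}$ ($k = \frac{-1 - \left(5 - 2\right)}{3} = \frac{-1 - 3}{3} = \frac{1}{3} \left(-4\right) = - \frac{4}{3} \approx -1.3333$)
$K{\left(l \right)} = 22 - 2 l^{2}$ ($K{\left(l \right)} = 3 - \left(\left(l^{2} + l l\right) + \left(1 - 20\right)\right) = 3 - \left(\left(l^{2} + l^{2}\right) + \left(1 - 20\right)\right) = 3 - \left(2 l^{2} - 19\right) = 3 - \left(-19 + 2 l^{2}\right) = 22 - 2 l^{2}$)
$\left(K{\left(k \right)} + 124\right) 697 = \left(\left(22 - 2 \left(- \frac{4}{3}\right)^{2}\right) + 124\right) 697 = \left(\left(22 - \frac{32}{9}\right) + 124\right) 697 = \left(\frac{166}{9} + 124\right) 697 = \frac{1282}{9} \cdot 697 = \frac{893554}{9}$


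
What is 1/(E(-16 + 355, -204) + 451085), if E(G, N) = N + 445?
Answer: 1/451326 ≈ 2.2157e-6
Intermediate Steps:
E(G, N) = 445 + N
1/(E(-16 + 355, -204) + 451085) = 1/((445 - 204) + 451085) = 1/(241 + 451085) = 1/451326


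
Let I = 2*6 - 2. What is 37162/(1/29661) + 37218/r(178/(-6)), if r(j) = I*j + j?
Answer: 1079114466624/979 ≈ 1.1023e+9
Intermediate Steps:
I = 10 (I = 12 - 2 = 10)
r(j) = 11*j (r(j) = 10*j + j = 11*j)
37162/(1/29661) + 37218/r(178/(-6)) = 37162/(1/29661) + 37218/((11*(178/(-6)))) = 37162/(1/29661) + 37218/((11*(178*(-⅙)))) = 37162*29661 + 37218/((11*(-89/3))) = 1102262082 + 37218/(-979/3) = 1102262082 + 37218*(-3/979) = 1102262082 - 111654/979 = 1079114466624/979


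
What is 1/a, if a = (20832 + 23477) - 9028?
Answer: 1/35281 ≈ 2.8344e-5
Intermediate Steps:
a = 35281 (a = 44309 - 9028 = 35281)
1/a = 1/35281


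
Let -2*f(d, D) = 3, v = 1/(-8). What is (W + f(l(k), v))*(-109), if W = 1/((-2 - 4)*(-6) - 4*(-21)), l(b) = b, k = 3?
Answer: 19511/120 ≈ 162.59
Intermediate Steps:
v = -⅛ ≈ -0.12500
W = 1/120 (W = 1/(-6*(-6) + 84) = 1/(36 + 84) = 1/120 ≈ 0.0083333)
f(d, D) = -3/2 (f(d, D) = -½*3 = -3/2)
(W + f(l(k), v))*(-109) = (1/120 - 3/2)*(-109) = -179/120*(-109) = 19511/120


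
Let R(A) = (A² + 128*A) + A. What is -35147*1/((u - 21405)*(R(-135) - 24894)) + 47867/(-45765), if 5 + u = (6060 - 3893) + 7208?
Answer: -102784469981/98259468660 ≈ -1.0461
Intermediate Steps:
R(A) = A² + 129*A
u = 9370 (u = -5 + ((6060 - 3893) + 7208) = -5 + (2167 + 7208) = -5 + 9375 = 9370)
-35147*1/((u - 21405)*(R(-135) - 24894)) + 47867/(-45765) = -35147*1/((9370 - 21405)*(-135*(129 - 135) - 24894)) + 47867/(-45765) = -35147*(-1/(12035*(-135*(-6) - 24894))) + 47867*(-1/45765) = -35147*(-1/(12035*(810 - 24894))) - 47867/45765 = -35147/((-12035*(-24084))) - 47867/45765 = -35147/289850940 - 47867/45765 = -102784469981/98259468660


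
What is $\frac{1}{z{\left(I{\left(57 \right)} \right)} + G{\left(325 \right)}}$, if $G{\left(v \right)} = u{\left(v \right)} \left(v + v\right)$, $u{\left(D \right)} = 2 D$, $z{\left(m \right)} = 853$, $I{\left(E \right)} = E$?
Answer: $\frac{1}{423353} \approx 2.3621 \cdot 10^{-6}$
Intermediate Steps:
$G{\left(v \right)} = 4 v^{2}$ ($G{\left(v \right)} = 2 v \left(v + v\right) = 2 v 2 v = 4 v^{2}$)
$\frac{1}{z{\left(I{\left(57 \right)} \right)} + G{\left(325 \right)}} = \frac{1}{853 + 4 \cdot 325^{2}} = \frac{1}{853 + 4 \cdot 105625} = \frac{1}{853 + 422500} = \frac{1}{423353}$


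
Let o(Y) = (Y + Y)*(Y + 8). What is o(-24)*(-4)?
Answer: -3072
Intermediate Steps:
o(Y) = 2*Y*(8 + Y) (o(Y) = (2*Y)*(8 + Y) = 2*Y*(8 + Y))
o(-24)*(-4) = (2*(-24)*(8 - 24))*(-4) = (2*(-24)*(-16))*(-4) = 768*(-4) = -3072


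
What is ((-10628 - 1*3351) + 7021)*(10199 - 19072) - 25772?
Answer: 61712562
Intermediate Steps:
((-10628 - 1*3351) + 7021)*(10199 - 19072) - 25772 = ((-10628 - 3351) + 7021)*(-8873) - 25772 = (-13979 + 7021)*(-8873) - 25772 = -6958*(-8873) - 25772 = 61738334 - 25772 = 61712562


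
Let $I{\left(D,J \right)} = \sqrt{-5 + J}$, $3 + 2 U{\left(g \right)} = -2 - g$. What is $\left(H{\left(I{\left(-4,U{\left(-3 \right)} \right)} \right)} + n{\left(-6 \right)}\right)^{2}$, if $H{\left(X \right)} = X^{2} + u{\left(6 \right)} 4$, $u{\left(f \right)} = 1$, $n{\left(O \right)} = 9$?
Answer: $49$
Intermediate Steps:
$U{\left(g \right)} = - \frac{5}{2} - \frac{g}{2}$ ($U{\left(g \right)} = - \frac{3}{2} + \frac{-2 - g}{2} = - \frac{3}{2} - \left(1 + \frac{g}{2}\right) = - \frac{5}{2} - \frac{g}{2}$)
$H{\left(X \right)} = 4 + X^{2}$ ($H{\left(X \right)} = X^{2} + 1 \cdot 4 = X^{2} + 4 = 4 + X^{2}$)
$\left(H{\left(I{\left(-4,U{\left(-3 \right)} \right)} \right)} + n{\left(-6 \right)}\right)^{2} = \left(\left(4 + \left(\sqrt{-5 - 1}\right)^{2}\right) + 9\right)^{2} = \left(\left(4 + \left(\sqrt{-6}\right)^{2}\right) + 9\right)^{2} = \left(\left(4 + \left(i \sqrt{6}\right)^{2}\right) + 9\right)^{2} = \left(\left(4 - 6\right) + 9\right)^{2} = \left(-2 + 9\right)^{2} = 7^{2} = 49$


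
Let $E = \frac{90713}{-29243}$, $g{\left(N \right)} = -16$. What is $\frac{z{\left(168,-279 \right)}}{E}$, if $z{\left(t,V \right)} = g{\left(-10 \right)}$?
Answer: $\frac{467888}{90713} \approx 5.1579$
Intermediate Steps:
$E = - \frac{90713}{29243}$ ($E = 90713 \left(- \frac{1}{29243}\right) = - \frac{90713}{29243} \approx -3.102$)
$z{\left(t,V \right)} = -16$
$\frac{z{\left(168,-279 \right)}}{E} = - \frac{16}{- \frac{90713}{29243}} = \left(-16\right) \left(- \frac{29243}{90713}\right) = \frac{467888}{90713}$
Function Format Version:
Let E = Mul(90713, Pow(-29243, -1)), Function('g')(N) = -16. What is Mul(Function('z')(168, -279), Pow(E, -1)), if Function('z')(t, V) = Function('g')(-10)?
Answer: Rational(467888, 90713) ≈ 5.1579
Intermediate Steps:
E = Rational(-90713, 29243) (E = Mul(90713, Rational(-1, 29243)) = Rational(-90713, 29243) ≈ -3.1020)
Function('z')(t, V) = -16
Mul(Function('z')(168, -279), Pow(E, -1)) = Mul(-16, Pow(Rational(-90713, 29243), -1)) = Mul(-16, Rational(-29243, 90713)) = Rational(467888, 90713)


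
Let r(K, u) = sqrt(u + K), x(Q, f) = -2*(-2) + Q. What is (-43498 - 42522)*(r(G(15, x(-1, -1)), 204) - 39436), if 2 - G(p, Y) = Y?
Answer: 3392284720 - 86020*sqrt(203) ≈ 3.3911e+9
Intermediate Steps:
x(Q, f) = 4 + Q
G(p, Y) = 2 - Y
r(K, u) = sqrt(K + u)
(-43498 - 42522)*(r(G(15, x(-1, -1)), 204) - 39436) = (-43498 - 42522)*(sqrt((2 - (4 - 1)) + 204) - 39436) = -86020*(sqrt((2 - 1*3) + 204) - 39436) = -86020*(sqrt((2 - 3) + 204) - 39436) = -86020*(sqrt(-1 + 204) - 39436) = -86020*(sqrt(203) - 39436) = -86020*(-39436 + sqrt(203)) = 3392284720 - 86020*sqrt(203)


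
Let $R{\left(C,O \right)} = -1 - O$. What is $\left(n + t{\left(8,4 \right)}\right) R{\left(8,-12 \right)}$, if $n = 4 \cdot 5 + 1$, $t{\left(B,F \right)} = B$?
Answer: $319$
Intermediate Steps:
$n = 21$ ($n = 20 + 1 = 21$)
$\left(n + t{\left(8,4 \right)}\right) R{\left(8,-12 \right)} = \left(21 + 8\right) \left(-1 - -12\right) = 29 \left(-1 + 12\right) = 29 \cdot 11 = 319$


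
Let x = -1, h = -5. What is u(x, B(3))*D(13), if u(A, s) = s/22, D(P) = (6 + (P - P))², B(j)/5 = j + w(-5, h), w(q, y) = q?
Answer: -180/11 ≈ -16.364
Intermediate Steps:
B(j) = -25 + 5*j (B(j) = 5*(j - 5) = 5*(-5 + j) = -25 + 5*j)
D(P) = 36 (D(P) = (6 + 0)² = 6² = 36)
u(A, s) = s/22 (u(A, s) = s*(1/22) = s/22)
u(x, B(3))*D(13) = ((-25 + 5*3)/22)*36 = ((-25 + 15)/22)*36 = ((1/22)*(-10))*36 = -5/11*36 = -180/11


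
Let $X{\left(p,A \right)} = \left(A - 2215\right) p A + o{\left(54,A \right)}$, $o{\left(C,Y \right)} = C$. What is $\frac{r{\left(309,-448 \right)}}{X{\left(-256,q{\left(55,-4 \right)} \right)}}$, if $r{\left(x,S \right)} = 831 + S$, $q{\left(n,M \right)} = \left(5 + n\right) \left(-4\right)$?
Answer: $- \frac{383}{150835146} \approx -2.5392 \cdot 10^{-6}$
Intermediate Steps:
$q{\left(n,M \right)} = -20 - 4 n$
$X{\left(p,A \right)} = 54 + A p \left(-2215 + A\right)$ ($X{\left(p,A \right)} = \left(A - 2215\right) p A + 54 = \left(-2215 + A\right) p A + 54 = p \left(-2215 + A\right) A + 54 = A p \left(-2215 + A\right) + 54 = 54 + A p \left(-2215 + A\right)$)
$\frac{r{\left(309,-448 \right)}}{X{\left(-256,q{\left(55,-4 \right)} \right)}} = \frac{831 - 448}{54 - 256 \left(-20 - 220\right)^{2} - 2215 \left(-20 - 220\right) \left(-256\right)} = \frac{383}{54 - 256 \left(-20 - 220\right)^{2} - 2215 \left(-20 - 220\right) \left(-256\right)} = \frac{383}{54 - 256 \left(-240\right)^{2} - \left(-531600\right) \left(-256\right)} = \frac{383}{54 - 14745600 - 136089600} = \frac{383}{-150835146} = 383 \left(- \frac{1}{150835146}\right) = - \frac{383}{150835146}$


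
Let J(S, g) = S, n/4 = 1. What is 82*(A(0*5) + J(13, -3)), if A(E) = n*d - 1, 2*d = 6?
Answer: 1968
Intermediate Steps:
d = 3 (d = (1/2)*6 = 3)
n = 4 (n = 4*1 = 4)
A(E) = 11 (A(E) = 4*3 - 1 = 12 - 1 = 11)
82*(A(0*5) + J(13, -3)) = 82*(11 + 13) = 82*24 = 1968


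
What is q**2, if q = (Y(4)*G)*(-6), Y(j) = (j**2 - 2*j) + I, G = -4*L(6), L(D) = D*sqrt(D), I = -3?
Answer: 3110400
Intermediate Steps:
L(D) = D**(3/2)
G = -24*sqrt(6) ≈ -58.788
Y(j) = -3 + j**2 - 2*j (Y(j) = (j**2 - 2*j) - 3 = -3 + j**2 - 2*j)
q = 720*sqrt(6) (q = ((-3 + 4**2 - 2*4)*(-24*sqrt(6)))*(-6) = ((-3 + 16 - 8)*(-24*sqrt(6)))*(-6) = (5*(-24*sqrt(6)))*(-6) = -120*sqrt(6)*(-6) = 720*sqrt(6) ≈ 1763.6)
q**2 = (720*sqrt(6))**2 = 3110400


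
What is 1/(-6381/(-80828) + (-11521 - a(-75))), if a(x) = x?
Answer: -80828/925150907 ≈ -8.7367e-5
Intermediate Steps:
1/(-6381/(-80828) + (-11521 - a(-75))) = 1/(-6381/(-80828) + (-11521 - 1*(-75))) = 1/(-6381*(-1/80828) + (-11521 + 75)) = 1/(6381/80828 - 11446) = 1/(-925150907/80828) = -80828/925150907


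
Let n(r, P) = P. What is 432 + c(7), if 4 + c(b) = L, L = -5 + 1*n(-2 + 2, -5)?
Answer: 418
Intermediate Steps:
L = -10 (L = -5 + 1*(-5) = -5 - 5 = -10)
c(b) = -14 (c(b) = -4 - 10 = -14)
432 + c(7) = 432 - 14 = 418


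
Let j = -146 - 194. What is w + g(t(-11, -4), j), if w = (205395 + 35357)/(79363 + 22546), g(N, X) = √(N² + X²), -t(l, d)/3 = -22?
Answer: 240752/101909 + 2*√29989 ≈ 348.71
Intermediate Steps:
j = -340
t(l, d) = 66 (t(l, d) = -3*(-22) = 66)
w = 240752/101909 ≈ 2.3624
w + g(t(-11, -4), j) = 240752/101909 + √(66² + (-340)²) = 240752/101909 + √(4356 + 115600) = 240752/101909 + √119956 = 240752/101909 + 2*√29989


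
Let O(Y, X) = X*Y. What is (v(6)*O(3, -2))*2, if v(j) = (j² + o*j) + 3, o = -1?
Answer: -396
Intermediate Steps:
v(j) = 3 + j² - j (v(j) = (j² - j) + 3 = 3 + j² - j)
(v(6)*O(3, -2))*2 = ((3 + 6² - 1*6)*(-2*3))*2 = ((3 + 36 - 6)*(-6))*2 = (33*(-6))*2 = -198*2 = -396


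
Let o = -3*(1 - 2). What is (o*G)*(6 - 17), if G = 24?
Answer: -792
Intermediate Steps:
o = 3 (o = -3*(-1) = 3)
(o*G)*(6 - 17) = (3*24)*(6 - 17) = 72*(-11) = -792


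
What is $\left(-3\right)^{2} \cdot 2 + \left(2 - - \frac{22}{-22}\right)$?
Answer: $19$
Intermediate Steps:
$\left(-3\right)^{2} \cdot 2 + \left(2 - - \frac{22}{-22}\right) = 9 \cdot 2 + \left(2 - \left(-22\right) \left(- \frac{1}{22}\right)\right) = 18 + \left(2 - 1\right) = 18 + 1 = 19$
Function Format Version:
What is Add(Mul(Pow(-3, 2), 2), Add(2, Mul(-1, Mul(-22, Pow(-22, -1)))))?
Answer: 19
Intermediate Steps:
Add(Mul(Pow(-3, 2), 2), Add(2, Mul(-1, Mul(-22, Pow(-22, -1))))) = Add(Mul(9, 2), Add(2, Mul(-1, Mul(-22, Rational(-1, 22))))) = Add(18, Add(2, Mul(-1, 1))) = Add(18, Add(2, -1)) = Add(18, 1) = 19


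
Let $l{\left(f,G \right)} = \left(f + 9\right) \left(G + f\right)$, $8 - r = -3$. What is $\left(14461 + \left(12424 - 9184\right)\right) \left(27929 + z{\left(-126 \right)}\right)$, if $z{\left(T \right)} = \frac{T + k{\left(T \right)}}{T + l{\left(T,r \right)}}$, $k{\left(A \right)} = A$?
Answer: $\frac{732163294521}{1481} \approx 4.9437 \cdot 10^{8}$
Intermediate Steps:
$r = 11$ ($r = 8 - -3 = 8 + 3 = 11$)
$l{\left(f,G \right)} = \left(9 + f\right) \left(G + f\right)$
$z{\left(T \right)} = \frac{2 T}{99 + T^{2} + 21 T}$ ($z{\left(T \right)} = \frac{T + T}{T + \left(T^{2} + 9 \cdot 11 + 9 T + 11 T\right)} = \frac{2 T}{T + \left(T^{2} + 99 + 9 T + 11 T\right)} = \frac{2 T}{T + \left(99 + T^{2} + 20 T\right)} = \frac{2 T}{99 + T^{2} + 21 T}$)
$\left(14461 + \left(12424 - 9184\right)\right) \left(27929 + z{\left(-126 \right)}\right) = \left(14461 + \left(12424 - 9184\right)\right) \left(27929 + 2 \left(-126\right) \frac{1}{99 + \left(-126\right)^{2} + 21 \left(-126\right)}\right) = \left(14461 + 3240\right) \left(27929 + 2 \left(-126\right) \frac{1}{99 + 15876 - 2646}\right) = 17701 \left(27929 + 2 \left(-126\right) \frac{1}{13329}\right) = 17701 \left(27929 - \frac{28}{1481}\right) = 17701 \cdot \frac{41362821}{1481} = \frac{732163294521}{1481}$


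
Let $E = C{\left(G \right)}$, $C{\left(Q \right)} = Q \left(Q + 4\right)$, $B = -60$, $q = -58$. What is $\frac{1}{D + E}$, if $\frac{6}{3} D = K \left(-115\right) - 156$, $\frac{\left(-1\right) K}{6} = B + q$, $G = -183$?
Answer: $- \frac{1}{8031} \approx -0.00012452$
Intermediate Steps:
$K = 708$ ($K = - 6 \left(-60 - 58\right) = \left(-6\right) \left(-118\right) = 708$)
$C{\left(Q \right)} = Q \left(4 + Q\right)$
$E = 32757$ ($E = - 183 \left(4 - 183\right) = \left(-183\right) \left(-179\right) = 32757$)
$D = -40788$ ($D = \frac{708 \left(-115\right) - 156}{2} = \frac{-81420 - 156}{2} = \frac{1}{2} \left(-81576\right) = -40788$)
$\frac{1}{D + E} = \frac{1}{-40788 + 32757} = \frac{1}{-8031} = - \frac{1}{8031}$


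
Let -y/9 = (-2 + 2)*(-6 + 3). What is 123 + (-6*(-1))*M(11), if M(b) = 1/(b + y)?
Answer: 1359/11 ≈ 123.55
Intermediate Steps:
y = 0 (y = -9*(-2 + 2)*(-6 + 3) = -0*(-3) = -9*0 = 0)
M(b) = 1/b (M(b) = 1/(b + 0) = 1/b)
123 + (-6*(-1))*M(11) = 123 - 6*(-1)/11 = 123 + 6*(1/11) = 123 + 6/11 = 1359/11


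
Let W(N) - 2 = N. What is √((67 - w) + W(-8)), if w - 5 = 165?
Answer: I*√109 ≈ 10.44*I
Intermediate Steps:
w = 170 (w = 5 + 165 = 170)
W(N) = 2 + N
√((67 - w) + W(-8)) = √((67 - 1*170) + (2 - 8)) = √((67 - 170) - 6) = √(-103 - 6) = √(-109) = I*√109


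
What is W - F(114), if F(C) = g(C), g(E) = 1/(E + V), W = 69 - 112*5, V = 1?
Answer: -56466/115 ≈ -491.01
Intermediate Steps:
W = -491 (W = 69 - 560 = -491)
g(E) = 1/(1 + E) (g(E) = 1/(E + 1) = 1/(1 + E))
F(C) = 1/(1 + C)
W - F(114) = -491 - 1/(1 + 114) = -491 - 1/115 = -56466/115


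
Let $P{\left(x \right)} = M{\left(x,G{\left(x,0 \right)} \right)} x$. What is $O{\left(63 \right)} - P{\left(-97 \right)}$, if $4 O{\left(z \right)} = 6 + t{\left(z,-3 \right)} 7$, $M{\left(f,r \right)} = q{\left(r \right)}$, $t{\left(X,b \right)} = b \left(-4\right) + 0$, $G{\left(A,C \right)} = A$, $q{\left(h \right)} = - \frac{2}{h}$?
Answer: $\frac{49}{2} \approx 24.5$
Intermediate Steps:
$t{\left(X,b \right)} = - 4 b$ ($t{\left(X,b \right)} = - 4 b + 0 = - 4 b$)
$M{\left(f,r \right)} = - \frac{2}{r}$
$O{\left(z \right)} = \frac{45}{2}$ ($O{\left(z \right)} = \frac{6 + \left(-4\right) \left(-3\right) 7}{4} = \frac{6 + 12 \cdot 7}{4} = \frac{6 + 84}{4} = \frac{1}{4} \cdot 90 = \frac{45}{2}$)
$P{\left(x \right)} = -2$ ($P{\left(x \right)} = - \frac{2}{x} x = -2$)
$O{\left(63 \right)} - P{\left(-97 \right)} = \frac{45}{2} - -2 = \frac{45}{2} + 2 = \frac{49}{2}$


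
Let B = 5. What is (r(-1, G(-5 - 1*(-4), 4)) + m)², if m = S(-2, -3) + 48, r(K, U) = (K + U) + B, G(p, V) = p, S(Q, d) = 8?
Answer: 3481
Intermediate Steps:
r(K, U) = 5 + K + U (r(K, U) = (K + U) + 5 = 5 + K + U)
m = 56 (m = 8 + 48 = 56)
(r(-1, G(-5 - 1*(-4), 4)) + m)² = ((5 - 1 + (-5 - 1*(-4))) + 56)² = ((5 - 1 + (-5 + 4)) + 56)² = ((5 - 1 - 1) + 56)² = (3 + 56)² = 59² = 3481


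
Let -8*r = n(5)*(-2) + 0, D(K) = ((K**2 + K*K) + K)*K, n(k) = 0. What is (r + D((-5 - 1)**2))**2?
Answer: 8950673664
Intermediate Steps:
D(K) = K*(K + 2*K**2) (D(K) = ((K**2 + K**2) + K)*K = (2*K**2 + K)*K = (K + 2*K**2)*K = K*(K + 2*K**2))
r = 0 (r = -(0*(-2) + 0)/8 = -(0 + 0)/8 = -1/8*0 = 0)
(r + D((-5 - 1)**2))**2 = (0 + ((-5 - 1)**2)**2*(1 + 2*(-5 - 1)**2))**2 = (0 + ((-6)**2)**2*(1 + 2*(-6)**2))**2 = (0 + 36**2*(1 + 2*36))**2 = (0 + 1296*(1 + 72))**2 = (0 + 1296*73)**2 = (0 + 94608)**2 = 94608**2 = 8950673664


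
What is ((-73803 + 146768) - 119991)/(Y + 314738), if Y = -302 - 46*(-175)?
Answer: -23513/161243 ≈ -0.14582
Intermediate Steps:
Y = 7748 (Y = -302 + 8050 = 7748)
((-73803 + 146768) - 119991)/(Y + 314738) = ((-73803 + 146768) - 119991)/(7748 + 314738) = (72965 - 119991)/322486 = -47026*1/322486 = -23513/161243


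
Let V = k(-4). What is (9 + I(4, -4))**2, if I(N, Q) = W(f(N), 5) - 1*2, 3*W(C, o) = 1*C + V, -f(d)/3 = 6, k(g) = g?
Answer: 1/9 ≈ 0.11111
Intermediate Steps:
f(d) = -18 (f(d) = -3*6 = -18)
V = -4
W(C, o) = -4/3 + C/3 (W(C, o) = (1*C - 4)/3 = (C - 4)/3 = (-4 + C)/3 = -4/3 + C/3)
I(N, Q) = -28/3 (I(N, Q) = (-4/3 + (1/3)*(-18)) - 1*2 = (-4/3 - 6) - 2 = -22/3 - 2 = -28/3)
(9 + I(4, -4))**2 = (9 - 28/3)**2 = (-1/3)**2 = 1/9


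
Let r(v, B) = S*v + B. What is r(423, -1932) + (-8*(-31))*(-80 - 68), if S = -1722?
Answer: -767042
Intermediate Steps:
r(v, B) = B - 1722*v (r(v, B) = -1722*v + B = B - 1722*v)
r(423, -1932) + (-8*(-31))*(-80 - 68) = (-1932 - 1722*423) + (-8*(-31))*(-80 - 68) = (-1932 - 728406) + 248*(-148) = -730338 - 36704 = -767042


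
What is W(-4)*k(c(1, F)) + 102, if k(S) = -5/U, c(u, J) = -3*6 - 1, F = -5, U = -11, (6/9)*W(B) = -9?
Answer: 2109/22 ≈ 95.864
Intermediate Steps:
W(B) = -27/2 (W(B) = (3/2)*(-9) = -27/2)
c(u, J) = -19 (c(u, J) = -18 - 1 = -19)
k(S) = 5/11 (k(S) = -5/(-11) = -5*(-1/11) = 5/11)
W(-4)*k(c(1, F)) + 102 = -27/2*5/11 + 102 = -135/22 + 102 = 2109/22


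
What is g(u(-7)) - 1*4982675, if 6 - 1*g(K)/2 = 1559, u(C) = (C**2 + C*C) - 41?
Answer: -4985781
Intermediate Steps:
u(C) = -41 + 2*C**2 (u(C) = (C**2 + C**2) - 41 = 2*C**2 - 41 = -41 + 2*C**2)
g(K) = -3106 (g(K) = 12 - 2*1559 = 12 - 3118 = -3106)
g(u(-7)) - 1*4982675 = -3106 - 1*4982675 = -3106 - 4982675 = -4985781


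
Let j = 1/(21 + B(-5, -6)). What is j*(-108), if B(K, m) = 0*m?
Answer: -36/7 ≈ -5.1429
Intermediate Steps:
B(K, m) = 0
j = 1/21 (j = 1/(21 + 0) = 1/21 ≈ 0.047619)
j*(-108) = (1/21)*(-108) = -36/7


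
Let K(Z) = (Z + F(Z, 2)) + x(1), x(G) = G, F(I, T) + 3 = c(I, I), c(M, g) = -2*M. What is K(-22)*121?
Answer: 2420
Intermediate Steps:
F(I, T) = -3 - 2*I
K(Z) = -2 - Z (K(Z) = (Z + (-3 - 2*Z)) + 1 = (-3 - Z) + 1 = -2 - Z)
K(-22)*121 = (-2 - 1*(-22))*121 = (-2 + 22)*121 = 20*121 = 2420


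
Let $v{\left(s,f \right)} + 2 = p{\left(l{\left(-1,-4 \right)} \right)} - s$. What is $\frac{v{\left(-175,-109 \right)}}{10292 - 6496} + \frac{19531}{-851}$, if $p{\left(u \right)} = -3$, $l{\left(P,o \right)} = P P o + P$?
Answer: $- \frac{36997503}{1615198} \approx -22.906$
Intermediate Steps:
$l{\left(P,o \right)} = P + o P^{2}$ ($l{\left(P,o \right)} = P^{2} o + P = o P^{2} + P = P + o P^{2}$)
$v{\left(s,f \right)} = -5 - s$ ($v{\left(s,f \right)} = -2 - \left(3 + s\right) = -5 - s$)
$\frac{v{\left(-175,-109 \right)}}{10292 - 6496} + \frac{19531}{-851} = \frac{-5 - -175}{10292 - 6496} + \frac{19531}{-851} = \frac{-5 + 175}{10292 - 6496} + 19531 \left(- \frac{1}{851}\right) = \frac{170}{3796} - \frac{19531}{851} = 170 \cdot \frac{1}{3796} - \frac{19531}{851} = \frac{85}{1898} - \frac{19531}{851} = - \frac{36997503}{1615198}$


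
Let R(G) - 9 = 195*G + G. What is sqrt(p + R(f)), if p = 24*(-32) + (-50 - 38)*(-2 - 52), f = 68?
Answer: sqrt(17321) ≈ 131.61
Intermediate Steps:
R(G) = 9 + 196*G (R(G) = 9 + (195*G + G) = 9 + 196*G)
p = 3984 (p = -768 - 88*(-54) = -768 + 4752 = 3984)
sqrt(p + R(f)) = sqrt(3984 + (9 + 196*68)) = sqrt(3984 + (9 + 13328)) = sqrt(3984 + 13337) = sqrt(17321)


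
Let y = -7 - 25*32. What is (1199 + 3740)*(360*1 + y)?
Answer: -2207733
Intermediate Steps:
y = -807 (y = -7 - 800 = -807)
(1199 + 3740)*(360*1 + y) = (1199 + 3740)*(360*1 - 807) = 4939*(360 - 807) = 4939*(-447) = -2207733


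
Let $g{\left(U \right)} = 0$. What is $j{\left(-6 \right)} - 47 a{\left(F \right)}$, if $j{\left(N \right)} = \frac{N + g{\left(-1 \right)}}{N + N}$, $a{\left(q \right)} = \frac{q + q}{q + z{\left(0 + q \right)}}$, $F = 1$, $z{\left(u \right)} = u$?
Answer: $- \frac{93}{2} \approx -46.5$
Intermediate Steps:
$a{\left(q \right)} = 1$ ($a{\left(q \right)} = \frac{q + q}{q + \left(0 + q\right)} = \frac{2 q}{q + q} = \frac{2 q}{2 q} = 2 q \frac{1}{2 q} = 1$)
$j{\left(N \right)} = \frac{1}{2}$ ($j{\left(N \right)} = \frac{N + 0}{N + N} = \frac{N}{2 N} = N \frac{1}{2 N} = \frac{1}{2}$)
$j{\left(-6 \right)} - 47 a{\left(F \right)} = \frac{1}{2} - 47 = - \frac{93}{2}$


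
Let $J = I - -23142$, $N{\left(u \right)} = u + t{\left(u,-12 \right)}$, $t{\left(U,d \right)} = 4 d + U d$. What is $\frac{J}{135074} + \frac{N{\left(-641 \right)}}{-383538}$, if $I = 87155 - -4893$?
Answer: $\frac{21616909499}{25903005906} \approx 0.83453$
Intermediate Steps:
$I = 92048$ ($I = 87155 + 4893 = 92048$)
$N{\left(u \right)} = -48 - 11 u$ ($N{\left(u \right)} = u - 12 \left(4 + u\right) = u - \left(48 + 12 u\right) = -48 - 11 u$)
$J = 115190$ ($J = 92048 - -23142 = 92048 + 23142 = 115190$)
$\frac{J}{135074} + \frac{N{\left(-641 \right)}}{-383538} = \frac{115190}{135074} + \frac{-48 - -7051}{-383538} = 115190 \cdot \frac{1}{135074} + \left(-48 + 7051\right) \left(- \frac{1}{383538}\right) = \frac{57595}{67537} + 7003 \left(- \frac{1}{383538}\right) = \frac{57595}{67537} - \frac{7003}{383538} = \frac{21616909499}{25903005906}$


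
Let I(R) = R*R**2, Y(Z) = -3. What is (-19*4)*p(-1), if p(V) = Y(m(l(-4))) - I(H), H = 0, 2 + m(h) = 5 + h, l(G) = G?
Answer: 228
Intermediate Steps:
m(h) = 3 + h (m(h) = -2 + (5 + h) = 3 + h)
I(R) = R**3
p(V) = -3 (p(V) = -3 - 1*0**3 = -3 - 1*0 = -3 + 0 = -3)
(-19*4)*p(-1) = -19*4*(-3) = -76*(-3) = 228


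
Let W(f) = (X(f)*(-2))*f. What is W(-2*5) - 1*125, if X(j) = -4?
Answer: -205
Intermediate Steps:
W(f) = 8*f (W(f) = (-4*(-2))*f = 8*f)
W(-2*5) - 1*125 = 8*(-2*5) - 1*125 = 8*(-10) - 125 = -80 - 125 = -205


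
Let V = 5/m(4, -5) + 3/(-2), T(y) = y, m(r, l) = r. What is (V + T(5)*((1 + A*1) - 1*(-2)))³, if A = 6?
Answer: 5735339/64 ≈ 89615.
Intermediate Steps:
V = -¼ (V = 5/4 + 3/(-2) = 5*(¼) + 3*(-½) = 5/4 - 3/2 = -¼ ≈ -0.25000)
(V + T(5)*((1 + A*1) - 1*(-2)))³ = (-¼ + 5*((1 + 6*1) - 1*(-2)))³ = (-¼ + 5*((1 + 6) + 2))³ = (-¼ + 5*(7 + 2))³ = (-¼ + 5*9)³ = (-¼ + 45)³ = (179/4)³ = 5735339/64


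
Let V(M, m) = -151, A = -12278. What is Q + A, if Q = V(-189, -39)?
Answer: -12429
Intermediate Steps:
Q = -151
Q + A = -151 - 12278 = -12429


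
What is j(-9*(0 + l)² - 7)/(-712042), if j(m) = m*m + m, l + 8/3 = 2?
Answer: -55/356021 ≈ -0.00015449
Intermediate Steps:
l = -⅔ (l = -8/3 + 2 = -⅔ ≈ -0.66667)
j(m) = m + m² (j(m) = m² + m = m + m²)
j(-9*(0 + l)² - 7)/(-712042) = ((-9*(0 - ⅔)² - 7)*(1 + (-9*(0 - ⅔)² - 7)))/(-712042) = ((-9*(-⅔)² - 7)*(1 + (-9*(-⅔)² - 7)))*(-1/712042) = ((-9*4/9 - 7)*(1 + (-9*4/9 - 7)))*(-1/712042) = ((-4 - 7)*(1 + (-4 - 7)))*(-1/712042) = -11*(1 - 11)*(-1/712042) = -11*(-10)*(-1/712042) = 110*(-1/712042) = -55/356021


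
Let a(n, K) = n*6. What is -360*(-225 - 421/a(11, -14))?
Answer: 916260/11 ≈ 83296.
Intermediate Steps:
a(n, K) = 6*n
-360*(-225 - 421/a(11, -14)) = -360*(-225 - 421/(6*11)) = -360*(-225 - 421/66) = -360*(-15271/66) = 916260/11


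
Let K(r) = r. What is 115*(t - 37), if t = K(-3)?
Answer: -4600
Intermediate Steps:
t = -3
115*(t - 37) = 115*(-3 - 37) = 115*(-40) = -4600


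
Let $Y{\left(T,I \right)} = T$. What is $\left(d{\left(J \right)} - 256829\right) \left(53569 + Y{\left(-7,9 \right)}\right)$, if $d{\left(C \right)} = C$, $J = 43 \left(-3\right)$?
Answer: $-13763184396$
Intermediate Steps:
$J = -129$
$\left(d{\left(J \right)} - 256829\right) \left(53569 + Y{\left(-7,9 \right)}\right) = \left(-129 - 256829\right) \left(53569 - 7\right) = \left(-256958\right) 53562 = -13763184396$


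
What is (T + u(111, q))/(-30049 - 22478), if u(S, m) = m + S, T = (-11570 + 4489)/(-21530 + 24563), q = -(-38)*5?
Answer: -905852/159314391 ≈ -0.0056859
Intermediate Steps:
q = 190 (q = -38*(-5) = 190)
T = -7081/3033 ≈ -2.3347
u(S, m) = S + m
(T + u(111, q))/(-30049 - 22478) = (-7081/3033 + (111 + 190))/(-30049 - 22478) = (-7081/3033 + 301)/(-52527) = (905852/3033)*(-1/52527) = -905852/159314391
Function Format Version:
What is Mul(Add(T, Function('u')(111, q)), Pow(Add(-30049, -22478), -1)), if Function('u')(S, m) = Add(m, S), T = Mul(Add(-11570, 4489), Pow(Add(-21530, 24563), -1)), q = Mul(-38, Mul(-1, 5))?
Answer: Rational(-905852, 159314391) ≈ -0.0056859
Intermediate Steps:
q = 190 (q = Mul(-38, -5) = 190)
T = Rational(-7081, 3033) (T = Mul(-7081, Pow(3033, -1)) = Mul(-7081, Rational(1, 3033)) = Rational(-7081, 3033) ≈ -2.3347)
Function('u')(S, m) = Add(S, m)
Mul(Add(T, Function('u')(111, q)), Pow(Add(-30049, -22478), -1)) = Mul(Add(Rational(-7081, 3033), Add(111, 190)), Pow(Add(-30049, -22478), -1)) = Mul(Add(Rational(-7081, 3033), 301), Pow(-52527, -1)) = Mul(Rational(905852, 3033), Rational(-1, 52527)) = Rational(-905852, 159314391)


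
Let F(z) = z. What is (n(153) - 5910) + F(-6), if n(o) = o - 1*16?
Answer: -5779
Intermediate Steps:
n(o) = -16 + o (n(o) = o - 16 = -16 + o)
(n(153) - 5910) + F(-6) = ((-16 + 153) - 5910) - 6 = (137 - 5910) - 6 = -5773 - 6 = -5779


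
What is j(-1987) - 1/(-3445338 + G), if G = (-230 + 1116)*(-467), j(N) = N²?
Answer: 15236378987901/3859100 ≈ 3.9482e+6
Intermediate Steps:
G = -413762 (G = 886*(-467) = -413762)
j(-1987) - 1/(-3445338 + G) = (-1987)² - 1/(-3445338 - 413762) = 3948169 - 1/(-3859100) = 3948169 - 1*(-1/3859100) = 3948169 + 1/3859100 = 15236378987901/3859100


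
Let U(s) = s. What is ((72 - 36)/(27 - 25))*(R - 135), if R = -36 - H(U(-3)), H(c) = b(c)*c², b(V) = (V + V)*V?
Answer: -5994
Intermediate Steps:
b(V) = 2*V² (b(V) = (2*V)*V = 2*V²)
H(c) = 2*c⁴ (H(c) = (2*c²)*c² = 2*c⁴)
R = -198 (R = -36 - 2*(-3)⁴ = -36 - 2*81 = -36 - 1*162 = -36 - 162 = -198)
((72 - 36)/(27 - 25))*(R - 135) = ((72 - 36)/(27 - 25))*(-198 - 135) = (36/2)*(-333) = (36*(½))*(-333) = 18*(-333) = -5994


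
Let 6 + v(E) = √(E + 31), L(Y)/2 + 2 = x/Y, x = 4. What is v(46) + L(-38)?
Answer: -194/19 + √77 ≈ -1.4356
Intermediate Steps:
L(Y) = -4 + 8/Y (L(Y) = -4 + 2*(4/Y) = -4 + 8/Y)
v(E) = -6 + √(31 + E) (v(E) = -6 + √(E + 31) = -6 + √(31 + E))
v(46) + L(-38) = (-6 + √(31 + 46)) + (-4 + 8/(-38)) = (-6 + √77) + (-4 + 8*(-1/38)) = (-6 + √77) + (-4 - 4/19) = (-6 + √77) - 80/19 = -194/19 + √77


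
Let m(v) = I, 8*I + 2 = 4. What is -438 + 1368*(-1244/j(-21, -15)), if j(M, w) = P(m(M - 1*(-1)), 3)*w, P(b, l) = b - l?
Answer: -2293146/55 ≈ -41694.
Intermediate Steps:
I = ¼ (I = -¼ + (⅛)*4 = -¼ + ½ = ¼ ≈ 0.25000)
m(v) = ¼
j(M, w) = -11*w/4 (j(M, w) = (¼ - 1*3)*w = (¼ - 3)*w = -11*w/4)
-438 + 1368*(-1244/j(-21, -15)) = -438 + 1368*(-1244/((-11/4*(-15)))) = -438 + 1368*(-1244/165/4) = -438 + 1368*(-1244*4/165) = -438 + 1368*(-4976/165) = -438 - 2269056/55 = -2293146/55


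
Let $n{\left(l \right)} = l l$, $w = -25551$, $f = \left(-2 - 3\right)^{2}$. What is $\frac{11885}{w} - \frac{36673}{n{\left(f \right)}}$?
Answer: $- \frac{944459948}{15969375} \approx -59.142$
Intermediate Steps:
$f = 25$ ($f = \left(-5\right)^{2} = 25$)
$n{\left(l \right)} = l^{2}$
$\frac{11885}{w} - \frac{36673}{n{\left(f \right)}} = \frac{11885}{-25551} - \frac{36673}{25^{2}} = 11885 \left(- \frac{1}{25551}\right) - \frac{36673}{625} = - \frac{11885}{25551} - \frac{36673}{625} = - \frac{944459948}{15969375}$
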